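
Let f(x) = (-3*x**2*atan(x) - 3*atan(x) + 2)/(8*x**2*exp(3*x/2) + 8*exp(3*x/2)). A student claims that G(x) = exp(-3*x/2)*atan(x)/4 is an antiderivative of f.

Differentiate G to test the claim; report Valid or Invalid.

d/dx[G] = (-3*x**2*atan(x) - 3*atan(x) + 2)/(8*x**2*exp(3*x/2) + 8*exp(3*x/2))
This equals f(x) exactly, so the claim holds.

Valid - differentiating G returns exactly f.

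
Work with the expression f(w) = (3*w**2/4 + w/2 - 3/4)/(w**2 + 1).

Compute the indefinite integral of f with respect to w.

Since d/dw undoes antidifferentiation here, F'(w) = f(w) is required of F(w).
Check: d/dw[3*w/4 + log(w**2 + 1)/4 - 3*atan(w)/2] = (3*w**2 + 2*w - 3)/(4*w**2 + 4), which equals f(w).

F(w) = 3*w/4 + log(w**2 + 1)/4 - 3*atan(w)/2 + C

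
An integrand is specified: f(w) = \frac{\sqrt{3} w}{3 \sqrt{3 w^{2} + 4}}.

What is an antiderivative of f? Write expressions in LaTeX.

An antiderivative is F(w) = \frac{\sqrt{3} \sqrt{3 w^{2} + 4}}{9}.

The substitution u = w^{2} + \frac{4}{3} works: f is exactly (dF/du)*(du/dw) for that inner function.
Check: d/dw[\frac{\sqrt{3} \sqrt{3 w^{2} + 4}}{9}] = \frac{\sqrt{3} w}{3 \sqrt{3 w^{2} + 4}} = f(w).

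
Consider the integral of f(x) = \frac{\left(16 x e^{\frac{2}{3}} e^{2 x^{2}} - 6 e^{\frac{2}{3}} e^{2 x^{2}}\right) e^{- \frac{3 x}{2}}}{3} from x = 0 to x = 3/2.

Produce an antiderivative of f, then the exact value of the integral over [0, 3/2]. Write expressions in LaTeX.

The substitution u = 2 x^{2} - \frac{3 x}{2} + \frac{2}{3} works: f is exactly (dF/du)*(du/dx) for that inner function.
F(x) = \frac{4 e^{\frac{2}{3}} e^{- \frac{3 x}{2}} e^{2 x^{2}}}{3} is an antiderivative of f.
Check: d/dx[\frac{4 e^{\frac{2}{3}} e^{- \frac{3 x}{2}} e^{2 x^{2}}}{3}] = \frac{\left(16 x e^{\frac{2}{3}} e^{2 x^{2}} - 6 e^{\frac{2}{3}} e^{2 x^{2}}\right) e^{- \frac{3 x}{2}}}{3} = f(x).
F(3/2) = \frac{4 e^{\frac{35}{12}}}{3}; F(0) = \frac{4 e^{\frac{2}{3}}}{3}.
Integral = F(3/2) - F(0) = - \frac{4 e^{\frac{2}{3}}}{3} + \frac{4 e^{\frac{35}{12}}}{3}.

Antiderivative: F(x) = \frac{4 e^{\frac{2}{3}} e^{- \frac{3 x}{2}} e^{2 x^{2}}}{3}; value = - \frac{4 e^{\frac{2}{3}}}{3} + \frac{4 e^{\frac{35}{12}}}{3}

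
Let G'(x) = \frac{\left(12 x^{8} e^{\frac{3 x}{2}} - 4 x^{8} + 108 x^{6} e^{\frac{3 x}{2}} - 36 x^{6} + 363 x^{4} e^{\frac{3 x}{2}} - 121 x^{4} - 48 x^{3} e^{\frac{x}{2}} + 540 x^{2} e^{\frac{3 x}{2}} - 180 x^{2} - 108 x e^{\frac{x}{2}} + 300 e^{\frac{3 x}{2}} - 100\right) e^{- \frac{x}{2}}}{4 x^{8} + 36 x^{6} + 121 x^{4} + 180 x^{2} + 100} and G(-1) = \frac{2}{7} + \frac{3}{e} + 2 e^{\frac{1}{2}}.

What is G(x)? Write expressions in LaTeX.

G(x) = 3 e^{x} + 2 e^{- \frac{x}{2}} + \frac{1}{\frac{x^{4}}{3} + \frac{3 x^{2}}{2} + \frac{5}{3}}

Whatever form G(x) takes, its d/dx must return the stated G'(x).
A general antiderivative is 3 e^{x} + 2 e^{- \frac{x}{2}} + \frac{1}{\frac{x^{4}}{3} + \frac{3 x^{2}}{2} + \frac{5}{3}} + C.
The condition gives C = \frac{2}{7} + \frac{3}{e} + 2 e^{\frac{1}{2}} - (\frac{2}{7} + \frac{3}{e} + 2 e^{\frac{1}{2}}) = 0.
So G(x) = 3 e^{x} + 2 e^{- \frac{x}{2}} + \frac{1}{\frac{x^{4}}{3} + \frac{3 x^{2}}{2} + \frac{5}{3}}.
Check: d/dx[3 e^{x} + 2 e^{- \frac{x}{2}} + \frac{1}{\frac{x^{4}}{3} + \frac{3 x^{2}}{2} + \frac{5}{3}}] = \frac{12 x^{8} e^{\frac{3 x}{2}} - 4 x^{8} + 108 x^{6} e^{\frac{3 x}{2}} - 36 x^{6} + 363 x^{4} e^{\frac{3 x}{2}} - 121 x^{4} - 48 x^{3} e^{\frac{x}{2}} + 540 x^{2} e^{\frac{3 x}{2}} - 180 x^{2} - 108 x e^{\frac{x}{2}} + 300 e^{\frac{3 x}{2}} - 100}{4 x^{8} e^{\frac{x}{2}} + 36 x^{6} e^{\frac{x}{2}} + 121 x^{4} e^{\frac{x}{2}} + 180 x^{2} e^{\frac{x}{2}} + 100 e^{\frac{x}{2}}}, which equals G'(x).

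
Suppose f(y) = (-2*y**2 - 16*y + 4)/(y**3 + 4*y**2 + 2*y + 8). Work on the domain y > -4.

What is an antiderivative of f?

For F(y) to be correct the identity F'(y) - f(y) = 0 must hold.
Check: d/dy[2*(log(y + 4) - log(y**2 + 2))] = (-2*y**2 - 16*y + 4)/(y**3 + 4*y**2 + 2*y + 8) = f(y).

An antiderivative is F(y) = 2*(log(y + 4) - log(y**2 + 2)).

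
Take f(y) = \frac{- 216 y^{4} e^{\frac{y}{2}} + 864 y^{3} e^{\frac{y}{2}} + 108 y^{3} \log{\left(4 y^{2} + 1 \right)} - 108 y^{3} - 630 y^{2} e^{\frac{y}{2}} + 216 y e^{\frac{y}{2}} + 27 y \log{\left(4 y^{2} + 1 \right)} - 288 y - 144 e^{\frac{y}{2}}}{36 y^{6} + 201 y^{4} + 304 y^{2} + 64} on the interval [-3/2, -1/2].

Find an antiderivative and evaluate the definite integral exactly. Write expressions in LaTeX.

f has the shape u'v + uv' for u = - \frac{3}{2 \left(\frac{y^{2}}{2} + \frac{4}{3}\right)} and v = 4 e^{\frac{y}{2}} + \frac{\log{\left(4 y^{2} + 1 \right)}}{2} — it is the derivative of the product u*v.
F(y) = - \frac{9 \left(8 e^{\frac{y}{2}} + \log{\left(4 y^{2} + 1 \right)}\right)}{2 \left(3 y^{2} + 8\right)} is an antiderivative of f.
Check: d/dy[- \frac{9 \left(8 e^{\frac{y}{2}} + \log{\left(4 y^{2} + 1 \right)}\right)}{2 \left(3 y^{2} + 8\right)}] = \frac{- 216 y^{4} e^{\frac{y}{2}} + 864 y^{3} e^{\frac{y}{2}} + 108 y^{3} \log{\left(4 y^{2} + 1 \right)} - 108 y^{3} - 630 y^{2} e^{\frac{y}{2}} + 216 y e^{\frac{y}{2}} + 27 y \log{\left(4 y^{2} + 1 \right)} - 288 y - 144 e^{\frac{y}{2}}}{36 y^{6} + 201 y^{4} + 304 y^{2} + 64} = f(y).
F(-1/2) = - \frac{144}{35 e^{\frac{1}{4}}} - \frac{18 \log{\left(2 \right)}}{35}; F(-3/2) = - \frac{144}{59 e^{\frac{3}{4}}} - \frac{18 \log{\left(10 \right)}}{59}.
Integral = F(-1/2) - F(-3/2) = - \frac{144}{35 e^{\frac{1}{4}}} - \frac{18 \log{\left(2 \right)}}{35} + \frac{18 \log{\left(10 \right)}}{59} + \frac{144}{59 e^{\frac{3}{4}}}.

Antiderivative: F(y) = - \frac{9 \left(8 e^{\frac{y}{2}} + \log{\left(4 y^{2} + 1 \right)}\right)}{2 \left(3 y^{2} + 8\right)}; value = - \frac{144}{35 e^{\frac{1}{4}}} - \frac{18 \log{\left(2 \right)}}{35} + \frac{18 \log{\left(10 \right)}}{59} + \frac{144}{59 e^{\frac{3}{4}}}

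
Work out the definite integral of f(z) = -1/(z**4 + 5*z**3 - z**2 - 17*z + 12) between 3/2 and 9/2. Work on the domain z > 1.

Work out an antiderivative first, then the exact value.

Antiderivative: F(z) = 9*log(z - 1)/400 - log(z + 3)/16 + log(z + 4)/25 + 1/(20*z - 20); value = -log(15/2)/16 - 3/35 - log(11/2)/25 + 9*log(2)/400 + 9*log(7/2)/400 + log(17/2)/25 + log(9/2)/16

The denominator factors as (z - 1)**2*(z + 3)*(z + 4); partial fractions split f into directly integrable pieces: 1/(25*(z + 4)) - 1/(16*(z + 3)) + 9/(400*(z - 1)) - 1/(20*(z - 1)**2).
F(z) = 9*log(z - 1)/400 - log(z + 3)/16 + log(z + 4)/25 + 1/(20*z - 20) is an antiderivative of f.
Check: d/dz[9*log(z - 1)/400 - log(z + 3)/16 + log(z + 4)/25 + 1/(20*z - 20)] = -1/(z**4 + 5*z**3 - z**2 - 17*z + 12) = f(z).
F(9/2) = -log(15/2)/16 + 1/70 + 9*log(7/2)/400 + log(17/2)/25; F(3/2) = -log(9/2)/16 - 9*log(2)/400 + log(11/2)/25 + 1/10.
Integral = F(9/2) - F(3/2) = -log(15/2)/16 - 3/35 - log(11/2)/25 + 9*log(2)/400 + 9*log(7/2)/400 + log(17/2)/25 + log(9/2)/16.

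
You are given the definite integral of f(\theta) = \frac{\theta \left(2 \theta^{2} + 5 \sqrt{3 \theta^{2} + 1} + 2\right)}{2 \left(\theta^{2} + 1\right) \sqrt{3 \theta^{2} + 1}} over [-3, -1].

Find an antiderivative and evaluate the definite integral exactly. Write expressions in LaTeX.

Antiderivative: F(\theta) = \frac{\sqrt{3 \theta^{2} + 1}}{3} + \frac{5 \log{\left(\theta^{2} + 1 \right)}}{4}; value = - \frac{5 \log{\left(10 \right)}}{4} - \frac{2 \sqrt{7}}{3} + \frac{2}{3} + \frac{5 \log{\left(2 \right)}}{4}

An antiderivative F(\theta) passes only if d/d\theta[F] lands on f(\theta) exactly.
F(\theta) = \frac{\sqrt{3 \theta^{2} + 1}}{3} + \frac{5 \log{\left(\theta^{2} + 1 \right)}}{4} is an antiderivative of f.
Check: d/d\theta[\frac{\sqrt{3 \theta^{2} + 1}}{3} + \frac{5 \log{\left(\theta^{2} + 1 \right)}}{4}] = \frac{2 \theta^{3} + 5 \theta \sqrt{3 \theta^{2} + 1} + 2 \theta}{2 \theta^{2} \sqrt{3 \theta^{2} + 1} + 2 \sqrt{3 \theta^{2} + 1}}, which equals f(\theta).
F(-1) = \frac{2}{3} + \frac{5 \log{\left(2 \right)}}{4}; F(-3) = \frac{2 \sqrt{7}}{3} + \frac{5 \log{\left(10 \right)}}{4}.
Integral = F(-1) - F(-3) = - \frac{5 \log{\left(10 \right)}}{4} - \frac{2 \sqrt{7}}{3} + \frac{2}{3} + \frac{5 \log{\left(2 \right)}}{4}.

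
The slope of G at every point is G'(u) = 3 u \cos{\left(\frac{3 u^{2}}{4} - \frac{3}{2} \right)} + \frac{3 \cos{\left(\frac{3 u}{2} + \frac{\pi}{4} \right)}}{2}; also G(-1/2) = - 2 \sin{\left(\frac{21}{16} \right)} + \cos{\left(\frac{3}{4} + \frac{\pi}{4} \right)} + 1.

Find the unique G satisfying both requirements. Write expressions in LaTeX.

G(u) = \sin{\left(\frac{3 u}{2} + \frac{\pi}{4} \right)} + 2 \sin{\left(\frac{3 u^{2}}{4} - \frac{3}{2} \right)} + 1

The integrand splits into summands that can be handled one at a time.
A general antiderivative is \sin{\left(\frac{3 u}{2} + \frac{\pi}{4} \right)} + 2 \sin{\left(\frac{3 u^{2}}{4} - \frac{3}{2} \right)} + C.
The condition gives C = - 2 \sin{\left(\frac{21}{16} \right)} + \cos{\left(\frac{3}{4} + \frac{\pi}{4} \right)} + 1 - (- 2 \sin{\left(\frac{21}{16} \right)} + \cos{\left(\frac{3}{4} + \frac{\pi}{4} \right)}) = 1.
So G(u) = \sin{\left(\frac{3 u}{2} + \frac{\pi}{4} \right)} + 2 \sin{\left(\frac{3 u^{2}}{4} - \frac{3}{2} \right)} + 1.
Check: d/du[\sin{\left(\frac{3 u}{2} + \frac{\pi}{4} \right)} + 2 \sin{\left(\frac{3 u^{2}}{4} - \frac{3}{2} \right)} + 1] = 3 u \cos{\left(\frac{3 u^{2}}{4} - \frac{3}{2} \right)} + \frac{3 \cos{\left(\frac{3 u}{2} + \frac{\pi}{4} \right)}}{2} = G'(u).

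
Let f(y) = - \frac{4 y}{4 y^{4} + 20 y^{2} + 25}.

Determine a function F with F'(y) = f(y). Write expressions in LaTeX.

The substitution u = 2 y^{2} + 5 works: f is exactly (dF/du)*(du/dy) for that inner function.
Check: d/dy[\frac{1}{2 y^{2} + 5}] = - \frac{4 y}{4 y^{4} + 20 y^{2} + 25} = f(y).

An antiderivative is F(y) = \frac{1}{2 y^{2} + 5}.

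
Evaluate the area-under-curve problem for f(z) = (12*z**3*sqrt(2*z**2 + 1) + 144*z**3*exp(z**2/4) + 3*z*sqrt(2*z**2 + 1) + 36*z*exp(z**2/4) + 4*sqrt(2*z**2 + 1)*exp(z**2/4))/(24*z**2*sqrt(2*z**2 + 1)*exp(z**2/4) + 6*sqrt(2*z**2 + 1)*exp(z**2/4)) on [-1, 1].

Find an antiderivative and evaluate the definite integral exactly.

Check any antiderivative F(z) by computing F'(z) and comparing it with f(z).
F(z) = (9*sqrt(2*z**2 + 1)*exp(z**2/4) + exp(z**2/4)*atan(2*z) - 3)*exp(-z**2/4)/3 is an antiderivative of f.
Check: d/dz[(9*sqrt(2*z**2 + 1)*exp(z**2/4) + exp(z**2/4)*atan(2*z) - 3)*exp(-z**2/4)/3] = (12*z**3*sqrt(2*z**2 + 1) + 144*z**3*exp(z**2/4) + 3*z*sqrt(2*z**2 + 1) + 36*z*exp(z**2/4) + 4*sqrt(2*z**2 + 1)*exp(z**2/4))/(24*z**2*sqrt(2*z**2 + 1)*exp(z**2/4) + 6*sqrt(2*z**2 + 1)*exp(z**2/4)) = f(z).
F(1) = -exp(-1/4) + atan(2)/3 + 3*sqrt(3); F(-1) = -exp(-1/4) - atan(2)/3 + 3*sqrt(3).
Integral = F(1) - F(-1) = 2*atan(2)/3.

Antiderivative: F(z) = (9*sqrt(2*z**2 + 1)*exp(z**2/4) + exp(z**2/4)*atan(2*z) - 3)*exp(-z**2/4)/3; value = 2*atan(2)/3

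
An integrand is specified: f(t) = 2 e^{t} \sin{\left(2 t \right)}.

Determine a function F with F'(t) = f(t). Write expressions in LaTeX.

Recover f(t) by differentiating a candidate F(t); any mismatch rules it out.
Check: d/dt[\frac{2 \left(\sin{\left(2 t \right)} - 2 \cos{\left(2 t \right)}\right) e^{t}}{5}] = 2 e^{t} \sin{\left(2 t \right)} = f(t).

An antiderivative is F(t) = \frac{2 \left(\sin{\left(2 t \right)} - 2 \cos{\left(2 t \right)}\right) e^{t}}{5}.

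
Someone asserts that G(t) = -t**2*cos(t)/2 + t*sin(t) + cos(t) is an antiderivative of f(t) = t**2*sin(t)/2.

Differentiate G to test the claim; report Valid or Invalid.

d/dt[G] = t**2*sin(t)/2
This equals f(t) exactly, so the claim holds.

Valid - differentiating G returns exactly f.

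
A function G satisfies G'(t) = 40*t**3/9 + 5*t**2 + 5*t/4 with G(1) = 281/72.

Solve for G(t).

G(t) = 10*t**4/9 + 5*t**3/3 + 5*t**2/8 + 1/2

The substitution u = -2*t**2/3 - t/2 works: G'(t) is exactly (dG/du)*(du/dt) for that inner function.
A general antiderivative is 5*(-2*t**2/3 - t/2)**2/2 + C.
The condition gives C = 281/72 - (245/72) = 1/2.
So G(t) = 10*t**4/9 + 5*t**3/3 + 5*t**2/8 + 1/2.
Check: d/dt[10*t**4/9 + 5*t**3/3 + 5*t**2/8 + 1/2] = 40*t**3/9 + 5*t**2 + 5*t/4 = G'(t).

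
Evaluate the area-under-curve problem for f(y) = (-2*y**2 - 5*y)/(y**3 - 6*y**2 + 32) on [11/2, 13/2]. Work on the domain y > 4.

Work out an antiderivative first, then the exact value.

Antiderivative: F(y) = -37*log(y - 4)/18 + log(y + 2)/18 + 26/(3*y - 12); value = -104/45 - 37*log(5/2)/18 - log(15/2)/18 + log(17/2)/18 + 37*log(3/2)/18

The denominator factors as (y - 4)**2*(y + 2); partial fractions split f into directly integrable pieces: 1/(18*(y + 2)) - 37/(18*(y - 4)) - 26/(3*(y - 4)**2).
F(y) = -37*log(y - 4)/18 + log(y + 2)/18 + 26/(3*y - 12) is an antiderivative of f.
Check: d/dy[-37*log(y - 4)/18 + log(y + 2)/18 + 26/(3*y - 12)] = (-2*y**2 - 5*y)/(y**3 - 6*y**2 + 32) = f(y).
F(13/2) = -37*log(5/2)/18 + log(17/2)/18 + 52/15; F(11/2) = -37*log(3/2)/18 + log(15/2)/18 + 52/9.
Integral = F(13/2) - F(11/2) = -104/45 - 37*log(5/2)/18 - log(15/2)/18 + log(17/2)/18 + 37*log(3/2)/18.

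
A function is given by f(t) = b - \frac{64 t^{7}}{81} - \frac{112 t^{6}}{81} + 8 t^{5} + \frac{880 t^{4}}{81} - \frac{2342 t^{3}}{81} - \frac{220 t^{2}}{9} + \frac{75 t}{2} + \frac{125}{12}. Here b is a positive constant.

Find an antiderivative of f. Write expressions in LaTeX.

An antiderivative is F(t) = b t - \frac{\left(- \frac{2 t^{2}}{3} - \frac{t}{3} + \frac{5}{2}\right)^{4}}{2}.

The integrand splits into summands that can be handled one at a time.
Check: d/dt[b t - \frac{\left(- \frac{2 t^{2}}{3} - \frac{t}{3} + \frac{5}{2}\right)^{4}}{2}] = b - \frac{64 t^{7}}{81} - \frac{112 t^{6}}{81} + 8 t^{5} + \frac{880 t^{4}}{81} - \frac{2342 t^{3}}{81} - \frac{220 t^{2}}{9} + \frac{75 t}{2} + \frac{125}{12} = f(t).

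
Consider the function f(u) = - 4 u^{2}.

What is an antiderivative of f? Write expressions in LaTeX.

An antiderivative is F(u) = - \frac{4 u^{3}}{3}.

A candidate is checked by its d/du: the result must match f(u).
Check: d/du[- \frac{4 u^{3}}{3}] = - 4 u^{2} = f(u).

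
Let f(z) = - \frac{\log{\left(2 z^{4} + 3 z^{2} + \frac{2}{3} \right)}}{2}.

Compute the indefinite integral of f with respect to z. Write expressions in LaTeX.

F(z) = - \frac{z \log{\left(2 z^{4} + 3 z^{2} + \frac{2}{3} \right)}}{2} + 2 z - 2 \sqrt{\frac{3}{16} - \frac{\sqrt{33}}{48}} \operatorname{atan}{\left(\frac{2 \sqrt{3} z}{\sqrt{9 - \sqrt{33}}} \right)} - 2 \sqrt{\frac{\sqrt{33}}{48} + \frac{3}{16}} \operatorname{atan}{\left(\frac{2 \sqrt{3} z}{\sqrt{\sqrt{33} + 9}} \right)} + C

Any candidate F(z) must reproduce f(z) exactly when differentiated.
Check: d/dz[- \frac{z \log{\left(2 z^{4} + 3 z^{2} + \frac{2}{3} \right)}}{2} + 2 z - 2 \sqrt{\frac{3}{16} - \frac{\sqrt{33}}{48}} \operatorname{atan}{\left(\frac{2 \sqrt{3} z}{\sqrt{9 - \sqrt{33}}} \right)} - 2 \sqrt{\frac{\sqrt{33}}{48} + \frac{3}{16}} \operatorname{atan}{\left(\frac{2 \sqrt{3} z}{\sqrt{\sqrt{33} + 9}} \right)}] = - \frac{\log{\left(2 z^{4} + 3 z^{2} + \frac{2}{3} \right)}}{2} = f(z).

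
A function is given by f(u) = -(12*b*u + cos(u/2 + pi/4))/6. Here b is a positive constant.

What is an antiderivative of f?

An antiderivative is F(u) = -b*u**2 - sin(u/2 + pi/4)/3.

An antiderivative F(u) passes only if d/du[F] lands on f(u) exactly.
Check: d/du[-b*u**2 - sin(u/2 + pi/4)/3] = -2*b*u - cos(u/2 + pi/4)/6, which equals f(u).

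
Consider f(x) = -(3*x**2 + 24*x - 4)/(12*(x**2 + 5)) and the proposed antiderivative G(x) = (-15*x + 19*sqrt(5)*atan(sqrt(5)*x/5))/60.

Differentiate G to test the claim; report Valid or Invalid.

Invalid: d/dx[G] - f = 2*x/(x**2 + 5), which is not 0.

d/dx[G] = (4 - 3*x**2)/(12*x**2 + 60)
d/dx[G] - f(x) = 2*x/(x**2 + 5) != 0.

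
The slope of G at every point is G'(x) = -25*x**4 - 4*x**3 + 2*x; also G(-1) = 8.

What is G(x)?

G(x) = -5*x**5 - x**4 + x**2 + 3

Integrate term by term and add the pieces.
A general antiderivative is -5*x**5 - x**4 + x**2 + 1 + C.
The condition gives C = 8 - (6) = 2.
So G(x) = -5*x**5 - x**4 + x**2 + 3.
Check: d/dx[-5*x**5 - x**4 + x**2 + 3] = -25*x**4 - 4*x**3 + 2*x = G'(x).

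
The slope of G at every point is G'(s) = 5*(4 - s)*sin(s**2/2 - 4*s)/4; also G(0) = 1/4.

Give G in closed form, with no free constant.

G(s) = 5*cos(s**2/2 - 4*s)/4 - 1

The substitution u = s**2/2 - 4*s works: G'(s) is exactly (dG/du)*(du/ds) for that inner function.
A general antiderivative is 5*cos(s**2/2 - 4*s)/4 + C.
The condition gives C = 1/4 - (5/4) = -1.
So G(s) = 5*cos(s**2/2 - 4*s)/4 - 1.
Check: d/ds[5*cos(s**2/2 - 4*s)/4 - 1] = -5*s*sin(s**2/2 - 4*s)/4 + 5*sin(s**2/2 - 4*s), which equals G'(s).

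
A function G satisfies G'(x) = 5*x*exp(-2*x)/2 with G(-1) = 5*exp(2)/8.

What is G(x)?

G(x) = (-10*x - 5)*exp(-2*x)/8

G'(x) has the shape u'v + uv' for u = -5*x/4 - 5/8 and v = exp(-2*x) — it is the derivative of the product u*v.
A general antiderivative is (-10*x - 5)*exp(-2*x)/8 + C.
The condition gives C = 5*exp(2)/8 - (5*exp(2)/8) = 0.
So G(x) = (-10*x - 5)*exp(-2*x)/8.
Check: d/dx[(-10*x - 5)*exp(-2*x)/8] = 5*x*exp(-2*x)/2 = G'(x).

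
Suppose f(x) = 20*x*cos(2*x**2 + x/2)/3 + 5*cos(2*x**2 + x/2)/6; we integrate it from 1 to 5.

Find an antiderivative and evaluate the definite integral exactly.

Antiderivative: F(x) = 5*sin(2*x**2 + x/2)/3; value = -5*sin(5/2)/3 + 5*sin(105/2)/3

The substitution u = 2*x**2 + x/2 works: f is exactly (dF/du)*(du/dx) for that inner function.
F(x) = 5*sin(2*x**2 + x/2)/3 is an antiderivative of f.
Check: d/dx[5*sin(2*x**2 + x/2)/3] = 20*x*cos(2*x**2 + x/2)/3 + 5*cos(2*x**2 + x/2)/6 = f(x).
F(5) = 5*sin(105/2)/3; F(1) = 5*sin(5/2)/3.
Integral = F(5) - F(1) = -5*sin(5/2)/3 + 5*sin(105/2)/3.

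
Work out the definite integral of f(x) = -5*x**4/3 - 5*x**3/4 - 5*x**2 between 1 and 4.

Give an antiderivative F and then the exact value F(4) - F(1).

Antiderivative: F(x) = -x**5/3 - 5*x**4/16 - 5*x**3/3; value = -8411/16

Integrate term by term and add the pieces.
F(x) = -x**5/3 - 5*x**4/16 - 5*x**3/3 is an antiderivative of f.
Check: d/dx[-x**5/3 - 5*x**4/16 - 5*x**3/3] = -5*x**4/3 - 5*x**3/4 - 5*x**2 = f(x).
F(4) = -528; F(1) = -37/16.
Integral = F(4) - F(1) = -8411/16.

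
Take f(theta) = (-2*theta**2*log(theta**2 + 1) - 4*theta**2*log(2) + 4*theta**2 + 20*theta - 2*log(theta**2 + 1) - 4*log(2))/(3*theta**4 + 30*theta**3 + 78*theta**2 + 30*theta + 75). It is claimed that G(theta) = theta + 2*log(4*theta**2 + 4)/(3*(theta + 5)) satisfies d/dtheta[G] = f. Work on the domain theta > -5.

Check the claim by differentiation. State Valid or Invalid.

Invalid: d/dtheta[G] - f = 1, which is not 0.

d/dtheta[G] = (3*theta**4 + 30*theta**3 - 2*theta**2*log(theta**2 + 1) - 4*theta**2*log(2) + 82*theta**2 + 50*theta - 2*log(theta**2 + 1) - 4*log(2) + 75)/(3*theta**4 + 30*theta**3 + 78*theta**2 + 30*theta + 75)
d/dtheta[G] - f(theta) = 1 != 0.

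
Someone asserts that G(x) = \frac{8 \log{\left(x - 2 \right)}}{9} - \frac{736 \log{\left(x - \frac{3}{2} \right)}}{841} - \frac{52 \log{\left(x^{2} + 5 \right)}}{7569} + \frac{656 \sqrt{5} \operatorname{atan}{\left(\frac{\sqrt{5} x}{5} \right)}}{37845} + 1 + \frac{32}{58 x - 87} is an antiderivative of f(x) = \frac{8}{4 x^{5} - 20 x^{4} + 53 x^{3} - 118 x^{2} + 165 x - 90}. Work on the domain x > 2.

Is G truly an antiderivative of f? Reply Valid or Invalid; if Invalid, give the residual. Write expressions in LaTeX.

d/dx[G] = \frac{8}{4 x^{5} - 20 x^{4} + 53 x^{3} - 118 x^{2} + 165 x - 90}
This equals f(x) exactly, so the claim holds.

Valid - the claim checks out under differentiation.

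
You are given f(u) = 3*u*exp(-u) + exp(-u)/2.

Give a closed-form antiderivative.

An antiderivative is F(u) = (-6*u - 7)*exp(-u)/2.

Recognize the product-rule pattern: f = v'r + vr' with v = -3*u - 7/2, r = exp(-u), so integration by parts undoes it.
Check: d/du[(-6*u - 7)*exp(-u)/2] = (6*u + 1)*exp(-u)/2, which equals f(u).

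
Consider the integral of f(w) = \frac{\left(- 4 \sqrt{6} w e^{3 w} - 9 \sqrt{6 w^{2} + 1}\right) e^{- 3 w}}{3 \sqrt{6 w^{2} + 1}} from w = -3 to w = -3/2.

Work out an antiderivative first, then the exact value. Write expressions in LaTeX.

Antiderivative: F(w) = - \frac{\left(2 \sqrt{6} \sqrt{6 w^{2} + 1} e^{3 w} - 9\right) e^{- 3 w}}{9}; value = - e^{9} - \frac{2 \sqrt{87}}{9} + \frac{2 \sqrt{330}}{9} + e^{\frac{9}{2}}

Whatever form F(w) takes, F'(w) = f(w) is non-negotiable.
F(w) = - \frac{\left(2 \sqrt{6} \sqrt{6 w^{2} + 1} e^{3 w} - 9\right) e^{- 3 w}}{9} is an antiderivative of f.
Check: d/dw[- \frac{\left(2 \sqrt{6} \sqrt{6 w^{2} + 1} e^{3 w} - 9\right) e^{- 3 w}}{9}] = \frac{\left(- 4 \sqrt{6} w e^{3 w} - 9 \sqrt{6 w^{2} + 1}\right) e^{- 3 w}}{3 \sqrt{6 w^{2} + 1}} = f(w).
F(-3/2) = - \frac{2 \sqrt{87}}{9} + e^{\frac{9}{2}}; F(-3) = - \frac{2 \sqrt{330}}{9} + e^{9}.
Integral = F(-3/2) - F(-3) = - e^{9} - \frac{2 \sqrt{87}}{9} + \frac{2 \sqrt{330}}{9} + e^{\frac{9}{2}}.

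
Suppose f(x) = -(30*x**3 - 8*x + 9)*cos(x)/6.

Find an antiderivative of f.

Whatever form F(x) takes, F'(x) = f(x) is non-negotiable.
Check: d/dx[-(30*x**3*sin(x) + 90*x**2*cos(x) - 188*x*sin(x) + 9*sin(x) - 188*cos(x))/6] = -5*x**3*cos(x) + 4*x*cos(x)/3 - 3*cos(x)/2, which equals f(x).

An antiderivative is F(x) = -(30*x**3*sin(x) + 90*x**2*cos(x) - 188*x*sin(x) + 9*sin(x) - 188*cos(x))/6.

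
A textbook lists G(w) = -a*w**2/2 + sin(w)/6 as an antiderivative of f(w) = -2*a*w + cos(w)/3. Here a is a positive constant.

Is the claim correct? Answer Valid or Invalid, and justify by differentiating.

Invalid: d/dw[G] - f = a*w - cos(w)/6, which is not 0.

d/dw[G] = -a*w + cos(w)/6
d/dw[G] - f(w) = a*w - cos(w)/6 != 0.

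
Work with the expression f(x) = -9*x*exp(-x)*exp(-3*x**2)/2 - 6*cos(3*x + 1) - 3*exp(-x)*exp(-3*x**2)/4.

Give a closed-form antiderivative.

Integrate term by term and add the pieces.
Check: d/dx[-2*sin(3*x + 1) + 3*exp(-x)*exp(-3*x**2)/4] = (-18*x - 24*exp(x)*exp(3*x**2)*cos(3*x + 1) - 3)*exp(-x)*exp(-3*x**2)/4, which equals f(x).

An antiderivative is F(x) = -2*sin(3*x + 1) + 3*exp(-x)*exp(-3*x**2)/4.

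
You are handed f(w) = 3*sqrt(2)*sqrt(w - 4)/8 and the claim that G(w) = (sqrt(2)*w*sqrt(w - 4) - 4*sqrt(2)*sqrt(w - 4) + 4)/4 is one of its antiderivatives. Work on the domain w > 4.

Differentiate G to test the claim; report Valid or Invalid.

Valid. The derivative of G reproduces f.

d/dw[G] = (3*sqrt(2)*w - 12*sqrt(2))/(8*sqrt(w - 4))
This equals f(w) exactly, so the claim holds.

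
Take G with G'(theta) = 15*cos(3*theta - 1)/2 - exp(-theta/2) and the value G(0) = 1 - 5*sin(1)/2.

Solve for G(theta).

G(theta) = 5*sin(3*theta - 1)/2 - 1 + 2*exp(-theta/2)

The integrand splits into summands that can be handled one at a time.
A general antiderivative is 5*sin(3*theta - 1)/2 + 2*exp(-theta/2) + C.
The condition gives C = 1 - 5*sin(1)/2 - (2 - 5*sin(1)/2) = -1.
So G(theta) = 5*sin(3*theta - 1)/2 - 1 + 2*exp(-theta/2).
Check: d/dtheta[5*sin(3*theta - 1)/2 - 1 + 2*exp(-theta/2)] = (15*exp(theta/2)*cos(3*theta - 1) - 2)*exp(-theta/2)/2, which equals G'(theta).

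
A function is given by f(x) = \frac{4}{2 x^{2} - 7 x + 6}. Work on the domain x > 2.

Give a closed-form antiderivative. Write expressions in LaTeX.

An antiderivative is F(x) = 4 \left(\log{\left(x - 2 \right)} - \log{\left(x - \frac{3}{2} \right)}\right).

Factor the denominator (\left(x - 2\right) \left(2 x - 3\right)) and decompose: f = - \frac{8}{2 x - 3} + \frac{4}{x - 2}; each piece integrates to a log, atan, or power term.
Check: d/dx[4 \left(\log{\left(x - 2 \right)} - \log{\left(x - \frac{3}{2} \right)}\right)] = \frac{4}{2 x^{2} - 7 x + 6} = f(x).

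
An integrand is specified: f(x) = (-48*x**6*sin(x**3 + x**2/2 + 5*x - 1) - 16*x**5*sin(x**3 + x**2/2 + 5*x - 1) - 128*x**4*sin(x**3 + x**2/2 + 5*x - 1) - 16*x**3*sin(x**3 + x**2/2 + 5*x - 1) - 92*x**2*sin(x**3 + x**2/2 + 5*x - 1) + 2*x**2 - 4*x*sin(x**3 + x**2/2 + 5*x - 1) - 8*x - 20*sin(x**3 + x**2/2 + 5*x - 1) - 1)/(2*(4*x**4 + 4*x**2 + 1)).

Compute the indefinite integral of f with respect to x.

F(x) = (-x + 4*(2*x**2 + 1)*cos(x**3 + x**2/2 + 5*x - 1) + 2)/(2*(2*x**2 + 1)) + C

A first test for any F(x): its x-derivative must equal f(x) identically.
Check: d/dx[(-x + 4*(2*x**2 + 1)*cos(x**3 + x**2/2 + 5*x - 1) + 2)/(2*(2*x**2 + 1))] = (-48*x**6*sin(x**3 + x**2/2 + 5*x - 1) - 16*x**5*sin(x**3 + x**2/2 + 5*x - 1) - 128*x**4*sin(x**3 + x**2/2 + 5*x - 1) - 16*x**3*sin(x**3 + x**2/2 + 5*x - 1) - 92*x**2*sin(x**3 + x**2/2 + 5*x - 1) + 2*x**2 - 4*x*sin(x**3 + x**2/2 + 5*x - 1) - 8*x - 20*sin(x**3 + x**2/2 + 5*x - 1) - 1)/(8*x**4 + 8*x**2 + 2), which equals f(x).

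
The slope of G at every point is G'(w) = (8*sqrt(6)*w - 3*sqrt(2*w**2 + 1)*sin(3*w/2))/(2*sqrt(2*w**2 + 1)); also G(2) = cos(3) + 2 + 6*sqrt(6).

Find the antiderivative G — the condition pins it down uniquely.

Recover the given G'(w) by differentiating a candidate G(w); any mismatch rules it out.
A general antiderivative is 4*sqrt(3*w**2 + 3/2) + cos(3*w/2) + C.
The condition gives C = cos(3) + 2 + 6*sqrt(6) - (cos(3) + 6*sqrt(6)) = 2.
So G(w) = 2*sqrt(6)*sqrt(2*w**2 + 1) + cos(3*w/2) + 2.
Check: d/dw[2*sqrt(6)*sqrt(2*w**2 + 1) + cos(3*w/2) + 2] = (8*sqrt(6)*w - 3*sqrt(2*w**2 + 1)*sin(3*w/2))/(2*sqrt(2*w**2 + 1)) = G'(w).

G(w) = 2*sqrt(6)*sqrt(2*w**2 + 1) + cos(3*w/2) + 2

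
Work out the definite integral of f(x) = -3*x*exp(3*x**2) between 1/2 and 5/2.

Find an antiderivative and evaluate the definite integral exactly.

f matches the chain-rule pattern g'(h)*h' with inner function h(x) = 3*x**2; substituting u = h(x) collapses the integral.
F(x) = -exp(3*x**2)/2 is an antiderivative of f.
Check: d/dx[-exp(3*x**2)/2] = -3*x*exp(3*x**2) = f(x).
F(5/2) = -exp(75/4)/2; F(1/2) = -exp(3/4)/2.
Integral = F(5/2) - F(1/2) = -exp(75/4)/2 + exp(3/4)/2.

Antiderivative: F(x) = -exp(3*x**2)/2; value = -exp(75/4)/2 + exp(3/4)/2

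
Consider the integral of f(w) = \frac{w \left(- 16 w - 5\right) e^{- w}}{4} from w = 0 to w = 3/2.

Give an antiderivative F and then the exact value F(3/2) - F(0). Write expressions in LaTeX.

f has the shape u'v + uv' for u = 4 w^{2} + \frac{37 w}{4} + \frac{37}{4} and v = e^{- w} — it is the derivative of the product u*v.
F(w) = \frac{\left(16 w^{2} + 37 w + 37\right) e^{- w}}{4} is an antiderivative of f.
Check: d/dw[\frac{\left(16 w^{2} + 37 w + 37\right) e^{- w}}{4}] = \frac{\left(- 16 w^{2} - 5 w\right) e^{- w}}{4}, which equals f(w).
F(3/2) = \frac{257}{8 e^{\frac{3}{2}}}; F(0) = \frac{37}{4}.
Integral = F(3/2) - F(0) = - \frac{37}{4} + \frac{257}{8 e^{\frac{3}{2}}}.

Antiderivative: F(w) = \frac{\left(16 w^{2} + 37 w + 37\right) e^{- w}}{4}; value = - \frac{37}{4} + \frac{257}{8 e^{\frac{3}{2}}}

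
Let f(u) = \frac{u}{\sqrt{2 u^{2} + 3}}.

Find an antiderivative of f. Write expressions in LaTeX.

An antiderivative is F(u) = \frac{\sqrt{2 u^{2} + 3}}{2}.

The substitution w = 2 u^{2} + 3 works: f is exactly (dF/dw)*(dw/du) for that inner function.
Check: d/du[\frac{\sqrt{2 u^{2} + 3}}{2}] = \frac{u}{\sqrt{2 u^{2} + 3}} = f(u).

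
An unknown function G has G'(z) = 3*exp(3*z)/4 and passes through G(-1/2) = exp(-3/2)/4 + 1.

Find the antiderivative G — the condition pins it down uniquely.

Recover the given G'(z) by differentiating a candidate G(z); any mismatch rules it out.
A general antiderivative is exp(3*z)/4 + C.
The condition gives C = exp(-3/2)/4 + 1 - (exp(-3/2)/4) = 1.
So G(z) = (exp(3*z) + 4)/4.
Check: d/dz[(exp(3*z) + 4)/4] = 3*exp(3*z)/4 = G'(z).

G(z) = (exp(3*z) + 4)/4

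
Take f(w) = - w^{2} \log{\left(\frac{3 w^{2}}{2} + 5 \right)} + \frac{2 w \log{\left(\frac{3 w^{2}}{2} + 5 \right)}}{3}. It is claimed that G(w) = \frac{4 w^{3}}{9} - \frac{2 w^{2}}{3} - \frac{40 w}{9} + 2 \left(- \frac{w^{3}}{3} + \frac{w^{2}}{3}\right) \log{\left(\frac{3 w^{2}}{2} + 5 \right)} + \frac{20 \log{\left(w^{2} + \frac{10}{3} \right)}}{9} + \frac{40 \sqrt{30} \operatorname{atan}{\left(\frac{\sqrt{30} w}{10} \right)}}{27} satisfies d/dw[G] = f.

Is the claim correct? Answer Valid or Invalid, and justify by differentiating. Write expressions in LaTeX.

d/dw[G] = - 2 w^{2} \log{\left(\frac{3 w^{2}}{2} + 5 \right)} + \frac{4 w \log{\left(\frac{3 w^{2}}{2} + 5 \right)}}{3}
d/dw[G] - f(w) = - w^{2} \log{\left(\frac{3 w^{2}}{2} + 5 \right)} + \frac{2 w \log{\left(\frac{3 w^{2}}{2} + 5 \right)}}{3} != 0.

Invalid: d/dw[G] - f = - w^{2} \log{\left(\frac{3 w^{2}}{2} + 5 \right)} + \frac{2 w \log{\left(\frac{3 w^{2}}{2} + 5 \right)}}{3}, which is not 0.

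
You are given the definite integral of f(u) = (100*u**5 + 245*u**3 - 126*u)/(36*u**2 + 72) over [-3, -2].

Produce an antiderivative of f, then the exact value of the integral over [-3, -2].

Any candidate F(u) must reproduce f(u) exactly when differentiated.
F(u) = ((20*u**2 + 9)**2 - 1728*log(u**2/2 + 1))/576 is an antiderivative of f.
Check: d/du[((20*u**2 + 9)**2 - 1728*log(u**2/2 + 1))/576] = (100*u**5 + 245*u**3 - 126*u)/(36*u**2 + 72) = f(u).
F(-2) = 7921/576 - 3*log(3); F(-3) = 3969/64 - 3*log(11/2).
Integral = F(-2) - F(-3) = -3475/72 - 3*log(3) + 3*log(11/2).

Antiderivative: F(u) = ((20*u**2 + 9)**2 - 1728*log(u**2/2 + 1))/576; value = -3475/72 - 3*log(3) + 3*log(11/2)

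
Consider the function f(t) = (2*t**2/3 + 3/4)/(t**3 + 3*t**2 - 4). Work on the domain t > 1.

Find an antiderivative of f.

The denominator factors as 12*(t - 1)*(t + 2)**2; partial fractions split f into directly integrable pieces: 55/(108*(t + 2)) - 41/(36*(t + 2)**2) + 17/(108*(t - 1)).
Check: d/dt[17*log(t - 1)/108 + 55*log(t + 2)/108 + 41/(36*t + 72)] = (8*t**2 + 9)/(12*t**3 + 36*t**2 - 48), which equals f(t).

An antiderivative is F(t) = 17*log(t - 1)/108 + 55*log(t + 2)/108 + 41/(36*t + 72).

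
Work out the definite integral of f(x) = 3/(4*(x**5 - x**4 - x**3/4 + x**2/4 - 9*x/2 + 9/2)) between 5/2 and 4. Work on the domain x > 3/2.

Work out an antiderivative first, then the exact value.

Antiderivative: F(x) = 2*log(x - 3/2)/17 - log(x - 1)/5 + 2*log(x + 3/2)/85 + log(x**2 + 2)/34 + sqrt(2)*atan(sqrt(2)*x/2)/34; value = -log(3)/5 - log(33/4)/34 - sqrt(2)*atan(5*sqrt(2)/4)/34 - 2*log(4)/85 + 2*log(11/2)/85 + sqrt(2)*atan(2*sqrt(2))/34 + log(3/2)/5 + log(18)/34 + 2*log(5/2)/17

The denominator factors as (x - 1)*(2*x - 3)*(2*x + 3)*(x**2 + 2); partial fractions split f into directly integrable pieces: (x + 1)/(17*(x**2 + 2)) + 4/(85*(2*x + 3)) + 4/(17*(2*x - 3)) - 1/(5*(x - 1)).
F(x) = 2*log(x - 3/2)/17 - log(x - 1)/5 + 2*log(x + 3/2)/85 + log(x**2 + 2)/34 + sqrt(2)*atan(sqrt(2)*x/2)/34 is an antiderivative of f.
Check: d/dx[2*log(x - 3/2)/17 - log(x - 1)/5 + 2*log(x + 3/2)/85 + log(x**2 + 2)/34 + sqrt(2)*atan(sqrt(2)*x/2)/34] = 3/(4*x**5 - 4*x**4 - x**3 + x**2 - 18*x + 18), which equals f(x).
F(4) = -log(3)/5 + 2*log(11/2)/85 + sqrt(2)*atan(2*sqrt(2))/34 + log(18)/34 + 2*log(5/2)/17; F(5/2) = -log(3/2)/5 + 2*log(4)/85 + sqrt(2)*atan(5*sqrt(2)/4)/34 + log(33/4)/34.
Integral = F(4) - F(5/2) = -log(3)/5 - log(33/4)/34 - sqrt(2)*atan(5*sqrt(2)/4)/34 - 2*log(4)/85 + 2*log(11/2)/85 + sqrt(2)*atan(2*sqrt(2))/34 + log(3/2)/5 + log(18)/34 + 2*log(5/2)/17.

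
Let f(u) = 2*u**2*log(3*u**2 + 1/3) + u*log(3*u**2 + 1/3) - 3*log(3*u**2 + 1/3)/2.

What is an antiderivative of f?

The integrand splits into summands that can be handled one at a time.
Check: d/du[2*u**3*log(3*u**2 + 1/3)/3 - 4*u**3/9 + u**2*log(3*u**2 + 1/3)/2 - u**2/2 - 3*u*log(3*u**2 + 1/3)/2 + 85*u/27 + log(u**2 + 1/9)/18 - 85*atan(3*u)/81] = 2*u**2*log(3*u**2 + 1/3) + u*log(3*u**2 + 1/3) - 3*log(3*u**2 + 1/3)/2 = f(u).

An antiderivative is F(u) = 2*u**3*log(3*u**2 + 1/3)/3 - 4*u**3/9 + u**2*log(3*u**2 + 1/3)/2 - u**2/2 - 3*u*log(3*u**2 + 1/3)/2 + 85*u/27 + log(u**2 + 1/9)/18 - 85*atan(3*u)/81.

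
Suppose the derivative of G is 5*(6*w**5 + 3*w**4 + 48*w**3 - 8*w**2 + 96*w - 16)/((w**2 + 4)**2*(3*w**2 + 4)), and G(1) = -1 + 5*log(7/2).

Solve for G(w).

G(w) = -5*w/(w**2 + 4) + 5*log(3*w**2/2 + 2)

A first test for any G(w): its w-derivative must equal the given G'(w).
A general antiderivative is -5*w/(2*(w**2/2 + 2)) + 5*log(3*w**2/2 + 2) + C.
The condition gives C = -1 + 5*log(7/2) - (-1 + 5*log(7/2)) = 0.
So G(w) = -5*w/(w**2 + 4) + 5*log(3*w**2/2 + 2).
Check: d/dw[-5*w/(w**2 + 4) + 5*log(3*w**2/2 + 2)] = (30*w**5 + 15*w**4 + 240*w**3 - 40*w**2 + 480*w - 80)/(3*w**6 + 28*w**4 + 80*w**2 + 64), which equals G'(w).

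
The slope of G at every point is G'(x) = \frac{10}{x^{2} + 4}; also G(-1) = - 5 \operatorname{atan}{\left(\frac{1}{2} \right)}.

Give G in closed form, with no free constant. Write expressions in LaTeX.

For G(x) to be correct, d/dx[G] must agree with the stated G'(x) identically.
A general antiderivative is 5 \operatorname{atan}{\left(\frac{x}{2} \right)} + C.
The condition gives C = - 5 \operatorname{atan}{\left(\frac{1}{2} \right)} - (- 5 \operatorname{atan}{\left(\frac{1}{2} \right)}) = 0.
So G(x) = 5 \operatorname{atan}{\left(\frac{x}{2} \right)}.
Check: d/dx[5 \operatorname{atan}{\left(\frac{x}{2} \right)}] = \frac{10}{x^{2} + 4} = G'(x).

G(x) = 5 \operatorname{atan}{\left(\frac{x}{2} \right)}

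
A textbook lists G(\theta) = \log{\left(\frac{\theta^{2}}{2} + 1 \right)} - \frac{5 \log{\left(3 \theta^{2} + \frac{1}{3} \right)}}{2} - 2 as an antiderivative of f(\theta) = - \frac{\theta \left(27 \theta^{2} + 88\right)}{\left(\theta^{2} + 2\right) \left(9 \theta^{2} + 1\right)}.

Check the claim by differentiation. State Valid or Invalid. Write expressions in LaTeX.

Valid - the claim checks out under differentiation.

d/d\theta[G] = \frac{- 27 \theta^{3} - 88 \theta}{9 \theta^{4} + 19 \theta^{2} + 2}
This equals f(\theta) exactly, so the claim holds.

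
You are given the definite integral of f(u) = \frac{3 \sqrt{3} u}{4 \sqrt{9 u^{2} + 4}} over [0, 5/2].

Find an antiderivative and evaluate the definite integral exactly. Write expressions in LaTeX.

f matches the chain-rule pattern g'(h)*h' with inner function h(u) = 3 u^{2} + \frac{4}{3}; substituting w = h(u) collapses the integral.
F(u) = \frac{\sqrt{3 u^{2} + \frac{4}{3}}}{4} is an antiderivative of f.
Check: d/du[\frac{\sqrt{3 u^{2} + \frac{4}{3}}}{4}] = \frac{3 \sqrt{3} u}{4 \sqrt{9 u^{2} + 4}} = f(u).
F(5/2) = \frac{\sqrt{723}}{24}; F(0) = \frac{\sqrt{3}}{6}.
Integral = F(5/2) - F(0) = - \frac{\sqrt{3}}{6} + \frac{\sqrt{723}}{24}.

Antiderivative: F(u) = \frac{\sqrt{3 u^{2} + \frac{4}{3}}}{4}; value = - \frac{\sqrt{3}}{6} + \frac{\sqrt{723}}{24}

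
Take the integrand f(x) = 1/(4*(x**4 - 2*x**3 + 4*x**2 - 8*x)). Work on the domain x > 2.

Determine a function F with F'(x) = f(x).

An antiderivative is F(x) = -(4*log(x) - 2*log(x - 2) - log(x**2 + 4) + 2*atan(x/2))/128.

Factor the denominator (4*x*(x - 2)*(x**2 + 4)) and decompose: f = (x - 2)/(64*(x**2 + 4)) + 1/(64*(x - 2)) - 1/(32*x); each piece integrates to a log, atan, or power term.
Check: d/dx[-(4*log(x) - 2*log(x - 2) - log(x**2 + 4) + 2*atan(x/2))/128] = 1/(4*x**4 - 8*x**3 + 16*x**2 - 32*x), which equals f(x).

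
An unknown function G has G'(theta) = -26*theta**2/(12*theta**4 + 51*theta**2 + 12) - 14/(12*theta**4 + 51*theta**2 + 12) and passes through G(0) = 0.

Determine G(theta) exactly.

Integrate term by term and add the pieces.
A general antiderivative is -atan(theta/2) - atan(2*theta)/3 + C.
The condition gives C = 0 - (0) = 0.
So G(theta) = (-3*atan(theta/2) - atan(2*theta))/3.
Check: d/dtheta[(-3*atan(theta/2) - atan(2*theta))/3] = (-26*theta**2 - 14)/(12*theta**4 + 51*theta**2 + 12), which equals G'(theta).

G(theta) = (-3*atan(theta/2) - atan(2*theta))/3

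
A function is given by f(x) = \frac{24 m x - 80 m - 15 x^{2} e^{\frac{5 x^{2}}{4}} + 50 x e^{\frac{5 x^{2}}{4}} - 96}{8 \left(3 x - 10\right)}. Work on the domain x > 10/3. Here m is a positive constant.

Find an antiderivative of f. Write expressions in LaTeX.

Since d/dx undoes antidifferentiation here, F'(x) = f(x) is required of F(x).
Check: d/dx[\frac{4 m x - e^{\frac{5 x^{2}}{4}} - 16 \log{\left(\frac{3 x}{2} - 5 \right)}}{4}] = \frac{24 m x - 80 m - 15 x^{2} e^{\frac{5 x^{2}}{4}} + 50 x e^{\frac{5 x^{2}}{4}} - 96}{24 x - 80}, which equals f(x).

An antiderivative is F(x) = \frac{4 m x - e^{\frac{5 x^{2}}{4}} - 16 \log{\left(\frac{3 x}{2} - 5 \right)}}{4}.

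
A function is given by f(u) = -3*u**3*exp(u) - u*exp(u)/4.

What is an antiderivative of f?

Recognize the product-rule pattern: f = v'r + vr' with v = -3*u**3 + 9*u**2 - 73*u/4 + 73/4, r = exp(u), so integration by parts undoes it.
Check: d/du[(-12*u**3 + 36*u**2 - 73*u + 73)*exp(u)/4] = -3*u**3*exp(u) - u*exp(u)/4 = f(u).

An antiderivative is F(u) = (-12*u**3 + 36*u**2 - 73*u + 73)*exp(u)/4.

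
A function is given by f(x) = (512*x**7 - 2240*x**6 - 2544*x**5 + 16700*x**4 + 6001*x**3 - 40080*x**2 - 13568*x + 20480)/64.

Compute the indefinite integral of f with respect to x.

F(x) = x**8 - 5*x**7 - 53*x**6/8 + 835*x**5/16 + 6001*x**4/256 - 835*x**3/4 - 106*x**2 + 320*x + C

f matches the chain-rule pattern g'(h)*h' with inner function h(x) = -x**2 + 5*x/4 + 4; substituting u = h(x) collapses the integral.
Check: d/dx[x**8 - 5*x**7 - 53*x**6/8 + 835*x**5/16 + 6001*x**4/256 - 835*x**3/4 - 106*x**2 + 320*x] = 8*x**7 - 35*x**6 - 159*x**5/4 + 4175*x**4/16 + 6001*x**3/64 - 2505*x**2/4 - 212*x + 320, which equals f(x).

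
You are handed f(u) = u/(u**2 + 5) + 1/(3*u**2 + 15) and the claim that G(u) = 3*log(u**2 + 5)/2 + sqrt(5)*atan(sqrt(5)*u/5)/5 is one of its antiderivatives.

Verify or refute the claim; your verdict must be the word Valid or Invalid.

Invalid: d/du[G] - f = (6*u + 2)/(3*u**2 + 15), which is not 0.

d/du[G] = (3*u + 1)/(u**2 + 5)
d/du[G] - f(u) = (6*u + 2)/(3*u**2 + 15) != 0.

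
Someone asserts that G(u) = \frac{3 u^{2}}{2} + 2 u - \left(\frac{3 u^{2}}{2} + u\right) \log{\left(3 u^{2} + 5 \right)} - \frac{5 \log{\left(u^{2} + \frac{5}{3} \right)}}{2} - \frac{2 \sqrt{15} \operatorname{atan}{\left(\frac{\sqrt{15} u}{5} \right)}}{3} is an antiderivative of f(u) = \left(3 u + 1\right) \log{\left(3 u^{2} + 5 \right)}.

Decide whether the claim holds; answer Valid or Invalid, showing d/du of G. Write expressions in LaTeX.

d/du[G] = - 3 u \log{\left(3 u^{2} + 5 \right)} - \log{\left(3 u^{2} + 5 \right)}
d/du[G] - f(u) = - 6 u \log{\left(3 u^{2} + 5 \right)} - 2 \log{\left(3 u^{2} + 5 \right)} != 0.

Invalid: d/du[G] - f = - 6 u \log{\left(3 u^{2} + 5 \right)} - 2 \log{\left(3 u^{2} + 5 \right)}, which is not 0.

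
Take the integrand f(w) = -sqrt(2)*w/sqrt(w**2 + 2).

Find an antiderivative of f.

An antiderivative is F(w) = -sqrt(2)*sqrt(w**2 + 2).

f matches the chain-rule pattern g'(h)*h' with inner function h(w) = 2*w**2 + 4; substituting u = h(w) collapses the integral.
Check: d/dw[-sqrt(2)*sqrt(w**2 + 2)] = -sqrt(2)*w/sqrt(w**2 + 2) = f(w).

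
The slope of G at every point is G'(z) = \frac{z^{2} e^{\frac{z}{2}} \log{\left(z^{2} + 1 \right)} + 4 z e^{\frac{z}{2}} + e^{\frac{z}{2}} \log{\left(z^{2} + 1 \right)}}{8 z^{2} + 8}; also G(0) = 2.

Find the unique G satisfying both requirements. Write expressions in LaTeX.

Recognize the product-rule pattern: G'(z) = u'v + uv' with u = \frac{e^{\frac{z}{2}}}{4}, v = \log{\left(z^{2} + 1 \right)}, so integration by parts undoes it.
A general antiderivative is \frac{e^{\frac{z}{2}} \log{\left(z^{2} + 1 \right)}}{4} + C.
The condition gives C = 2 - (0) = 2.
So G(z) = \frac{e^{\frac{z}{2}} \log{\left(z^{2} + 1 \right)} + 8}{4}.
Check: d/dz[\frac{e^{\frac{z}{2}} \log{\left(z^{2} + 1 \right)} + 8}{4}] = \frac{z^{2} e^{\frac{z}{2}} \log{\left(z^{2} + 1 \right)} + 4 z e^{\frac{z}{2}} + e^{\frac{z}{2}} \log{\left(z^{2} + 1 \right)}}{8 z^{2} + 8} = G'(z).

G(z) = \frac{e^{\frac{z}{2}} \log{\left(z^{2} + 1 \right)} + 8}{4}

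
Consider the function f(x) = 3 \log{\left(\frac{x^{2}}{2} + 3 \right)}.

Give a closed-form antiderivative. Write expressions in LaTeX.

An antiderivative is F(x) = 3 x \log{\left(\frac{x^{2}}{2} + 3 \right)} - 6 x + 6 \sqrt{6} \operatorname{atan}{\left(\frac{\sqrt{6} x}{6} \right)}.

A first test for any F(x): its x-derivative must equal f(x) identically.
Check: d/dx[3 x \log{\left(\frac{x^{2}}{2} + 3 \right)} - 6 x + 6 \sqrt{6} \operatorname{atan}{\left(\frac{\sqrt{6} x}{6} \right)}] = 3 \log{\left(\frac{x^{2}}{2} + 3 \right)} = f(x).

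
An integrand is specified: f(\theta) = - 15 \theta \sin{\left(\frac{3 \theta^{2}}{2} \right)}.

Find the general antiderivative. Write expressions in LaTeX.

f matches the chain-rule pattern g'(h)*h' with inner function h(\theta) = \frac{3 \theta^{2}}{2}; substituting u = h(\theta) collapses the integral.
Check: d/d\theta[5 \cos{\left(\frac{3 \theta^{2}}{2} \right)}] = - 15 \theta \sin{\left(\frac{3 \theta^{2}}{2} \right)} = f(\theta).

F(\theta) = 5 \cos{\left(\frac{3 \theta^{2}}{2} \right)} + C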